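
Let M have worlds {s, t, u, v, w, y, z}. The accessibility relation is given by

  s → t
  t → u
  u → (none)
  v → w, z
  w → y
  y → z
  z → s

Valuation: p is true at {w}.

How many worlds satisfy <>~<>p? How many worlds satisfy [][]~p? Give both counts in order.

For <>~<>p:
s: successors {t}; ~<>p there: t:T. ✓
t: successors {u}; ~<>p there: u:T. ✓
u: no successors, so <>~<>p fails. ✗
v: successors {w, z}; ~<>p there: w:T, z:T. ✓
w: successors {y}; ~<>p there: y:T. ✓
y: successors {z}; ~<>p there: z:T. ✓
z: successors {s}; ~<>p there: s:T. ✓
— 6 worlds.
For [][]~p:
s: successors {t}; []~p there: t:T. ✓
t: successors {u}; []~p there: u:T. ✓
u: no successors, so [][]~p holds vacuously. ✓
v: successors {w, z}; []~p there: w:T, z:T. ✓
w: successors {y}; []~p there: y:T. ✓
y: successors {z}; []~p there: z:T. ✓
z: successors {s}; []~p there: s:T. ✓
— 7 worlds.

6 and 7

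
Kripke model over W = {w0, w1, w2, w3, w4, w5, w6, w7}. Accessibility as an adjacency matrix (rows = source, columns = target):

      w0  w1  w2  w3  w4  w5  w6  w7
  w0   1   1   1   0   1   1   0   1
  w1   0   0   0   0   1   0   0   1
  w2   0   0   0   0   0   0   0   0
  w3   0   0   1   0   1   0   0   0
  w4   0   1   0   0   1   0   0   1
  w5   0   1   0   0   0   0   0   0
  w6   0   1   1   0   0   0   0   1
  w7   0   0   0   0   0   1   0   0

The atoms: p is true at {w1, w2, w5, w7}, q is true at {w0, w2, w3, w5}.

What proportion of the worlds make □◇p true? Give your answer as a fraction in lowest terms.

5/8

w0: successors {w0, w1, w2, w4, w5, w7}; ◇p there: w0:T, w1:T, w2:F, w4:T, w5:T, w7:T. ✗
w1: successors {w4, w7}; ◇p there: w4:T, w7:T. ✓
w2: no successors, so □◇p holds vacuously. ✓
w3: successors {w2, w4}; ◇p there: w2:F, w4:T. ✗
w4: successors {w1, w4, w7}; ◇p there: w1:T, w4:T, w7:T. ✓
w5: successors {w1}; ◇p there: w1:T. ✓
w6: successors {w1, w2, w7}; ◇p there: w1:T, w2:F, w7:T. ✗
w7: successors {w5}; ◇p there: w5:T. ✓
That's 5 of 8 worlds, so 5/8.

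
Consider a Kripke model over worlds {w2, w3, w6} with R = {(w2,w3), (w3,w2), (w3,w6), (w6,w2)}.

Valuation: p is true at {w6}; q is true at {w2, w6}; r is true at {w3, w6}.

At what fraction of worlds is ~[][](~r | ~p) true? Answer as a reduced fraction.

1/3

w2: [][](~r | ~p) is F. ✓
w3: [][](~r | ~p) is T. ✗
w6: [][](~r | ~p) is T. ✗
That's 1 of 3 worlds, so 1/3.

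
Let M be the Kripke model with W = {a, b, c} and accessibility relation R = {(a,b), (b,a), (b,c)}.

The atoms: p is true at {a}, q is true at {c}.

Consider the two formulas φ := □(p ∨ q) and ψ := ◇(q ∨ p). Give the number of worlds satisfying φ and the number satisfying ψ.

2 and 1

For □(p ∨ q):
a: successors {b}; p ∨ q there: b:F. ✗
b: successors {a, c}; p ∨ q there: a:T, c:T. ✓
c: no successors, so □(p ∨ q) holds vacuously. ✓
— 2 worlds.
For ◇(q ∨ p):
a: successors {b}; q ∨ p there: b:F. ✗
b: successors {a, c}; q ∨ p there: a:T, c:T. ✓
c: no successors, so ◇(q ∨ p) fails. ✗
— 1 world.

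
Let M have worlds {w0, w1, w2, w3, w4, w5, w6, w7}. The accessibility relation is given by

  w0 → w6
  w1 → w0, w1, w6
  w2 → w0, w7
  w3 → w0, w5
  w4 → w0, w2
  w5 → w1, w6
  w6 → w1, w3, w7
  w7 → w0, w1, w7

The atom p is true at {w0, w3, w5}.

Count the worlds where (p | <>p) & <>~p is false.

w0: p | <>p is T, <>~p is T. ✓
w1: p | <>p is T, <>~p is T. ✓
w2: p | <>p is T, <>~p is T. ✓
w3: p | <>p is T, <>~p is F. ✗
w4: p | <>p is T, <>~p is T. ✓
w5: p | <>p is T, <>~p is T. ✓
w6: p | <>p is T, <>~p is T. ✓
w7: p | <>p is T, <>~p is T. ✓
Satisfying worlds: {w0, w1, w2, w4, w5, w6, w7}.
So (p | <>p) & <>~p fails at the other 1 world.

1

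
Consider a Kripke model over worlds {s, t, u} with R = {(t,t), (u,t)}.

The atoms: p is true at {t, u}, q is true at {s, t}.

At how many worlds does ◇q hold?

s: no successors, so ◇q fails. ✗
t: successors {t}; q there: t:T. ✓
u: successors {t}; q there: t:T. ✓
Satisfying worlds: {t, u}.

2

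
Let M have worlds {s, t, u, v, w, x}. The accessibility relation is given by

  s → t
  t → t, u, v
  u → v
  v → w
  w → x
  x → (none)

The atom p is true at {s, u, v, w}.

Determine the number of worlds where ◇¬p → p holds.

5

s: ◇¬p is T, p is T. ✓
t: ◇¬p is T, p is F. ✗
u: ◇¬p is F, p is T. ✓
v: ◇¬p is F, p is T. ✓
w: ◇¬p is T, p is T. ✓
x: ◇¬p is F, p is F. ✓
Satisfying worlds: {s, u, v, w, x}.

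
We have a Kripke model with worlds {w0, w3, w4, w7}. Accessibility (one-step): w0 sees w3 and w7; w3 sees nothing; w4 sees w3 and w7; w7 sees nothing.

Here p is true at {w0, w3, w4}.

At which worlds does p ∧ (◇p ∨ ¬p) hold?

{w0, w4}

w0: p is T, ◇p ∨ ¬p is T. ✓
w3: p is T, ◇p ∨ ¬p is F. ✗
w4: p is T, ◇p ∨ ¬p is T. ✓
w7: p is F, ◇p ∨ ¬p is T. ✗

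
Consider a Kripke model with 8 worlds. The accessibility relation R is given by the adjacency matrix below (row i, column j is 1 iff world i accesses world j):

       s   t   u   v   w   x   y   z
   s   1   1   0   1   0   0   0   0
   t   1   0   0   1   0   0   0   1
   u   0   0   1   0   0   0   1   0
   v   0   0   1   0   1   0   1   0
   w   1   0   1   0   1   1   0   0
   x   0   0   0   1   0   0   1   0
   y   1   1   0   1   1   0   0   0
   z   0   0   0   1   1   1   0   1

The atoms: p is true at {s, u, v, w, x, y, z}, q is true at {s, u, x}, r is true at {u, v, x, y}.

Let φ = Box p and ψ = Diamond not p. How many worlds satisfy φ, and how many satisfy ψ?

For Box p:
s: successors {s, t, v}; p there: s:T, t:F, v:T. ✗
t: successors {s, v, z}; p there: s:T, v:T, z:T. ✓
u: successors {u, y}; p there: u:T, y:T. ✓
v: successors {u, w, y}; p there: u:T, w:T, y:T. ✓
w: successors {s, u, w, x}; p there: s:T, u:T, w:T, x:T. ✓
x: successors {v, y}; p there: v:T, y:T. ✓
y: successors {s, t, v, w}; p there: s:T, t:F, v:T, w:T. ✗
z: successors {v, w, x, z}; p there: v:T, w:T, x:T, z:T. ✓
— 6 worlds.
For Diamond not p:
s: successors {s, t, v}; not p there: s:F, t:T, v:F. ✓
t: successors {s, v, z}; not p there: s:F, v:F, z:F. ✗
u: successors {u, y}; not p there: u:F, y:F. ✗
v: successors {u, w, y}; not p there: u:F, w:F, y:F. ✗
w: successors {s, u, w, x}; not p there: s:F, u:F, w:F, x:F. ✗
x: successors {v, y}; not p there: v:F, y:F. ✗
y: successors {s, t, v, w}; not p there: s:F, t:T, v:F, w:F. ✓
z: successors {v, w, x, z}; not p there: v:F, w:F, x:F, z:F. ✗
— 2 worlds.

6 and 2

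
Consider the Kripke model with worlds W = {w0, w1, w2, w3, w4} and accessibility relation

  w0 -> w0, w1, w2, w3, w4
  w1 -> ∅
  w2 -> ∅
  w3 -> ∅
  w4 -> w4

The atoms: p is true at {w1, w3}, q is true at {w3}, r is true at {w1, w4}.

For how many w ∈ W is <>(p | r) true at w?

w0: successors {w0, w1, w2, w3, w4}; p | r there: w0:F, w1:T, w2:F, w3:T, w4:T. ✓
w1: no successors, so <>(p | r) fails. ✗
w2: no successors, so <>(p | r) fails. ✗
w3: no successors, so <>(p | r) fails. ✗
w4: successors {w4}; p | r there: w4:T. ✓
Satisfying worlds: {w0, w4}.

2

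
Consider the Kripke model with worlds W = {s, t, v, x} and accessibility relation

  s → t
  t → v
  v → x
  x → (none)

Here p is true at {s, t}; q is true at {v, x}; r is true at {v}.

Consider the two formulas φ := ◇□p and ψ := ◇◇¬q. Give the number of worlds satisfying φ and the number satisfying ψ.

For ◇□p:
s: successors {t}; □p there: t:F. ✗
t: successors {v}; □p there: v:F. ✗
v: successors {x}; □p there: x:T. ✓
x: no successors, so ◇□p fails. ✗
— 1 world.
For ◇◇¬q:
s: successors {t}; ◇¬q there: t:F. ✗
t: successors {v}; ◇¬q there: v:F. ✗
v: successors {x}; ◇¬q there: x:F. ✗
x: no successors, so ◇◇¬q fails. ✗
— 0 worlds.

1 and 0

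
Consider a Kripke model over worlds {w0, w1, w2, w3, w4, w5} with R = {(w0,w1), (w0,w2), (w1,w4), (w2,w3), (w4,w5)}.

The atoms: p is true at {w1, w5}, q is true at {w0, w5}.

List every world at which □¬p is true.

w0: successors {w1, w2}; ¬p there: w1:F, w2:T. ✗
w1: successors {w4}; ¬p there: w4:T. ✓
w2: successors {w3}; ¬p there: w3:T. ✓
w3: no successors, so □¬p holds vacuously. ✓
w4: successors {w5}; ¬p there: w5:F. ✗
w5: no successors, so □¬p holds vacuously. ✓

{w1, w2, w3, w5}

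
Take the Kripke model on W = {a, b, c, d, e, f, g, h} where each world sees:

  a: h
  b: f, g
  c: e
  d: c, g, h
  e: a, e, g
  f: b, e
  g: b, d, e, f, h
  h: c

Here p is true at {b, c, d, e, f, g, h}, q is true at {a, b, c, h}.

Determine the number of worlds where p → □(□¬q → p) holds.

a: p is F, □(□¬q → p) is T. ✓
b: p is T, □(□¬q → p) is T. ✓
c: p is T, □(□¬q → p) is T. ✓
d: p is T, □(□¬q → p) is T. ✓
e: p is T, □(□¬q → p) is T. ✓
f: p is T, □(□¬q → p) is T. ✓
g: p is T, □(□¬q → p) is T. ✓
h: p is T, □(□¬q → p) is T. ✓
Satisfying worlds: {a, b, c, d, e, f, g, h}.

8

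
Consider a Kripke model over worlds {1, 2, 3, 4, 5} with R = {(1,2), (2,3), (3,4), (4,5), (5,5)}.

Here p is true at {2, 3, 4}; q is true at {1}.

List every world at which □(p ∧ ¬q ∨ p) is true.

1: successors {2}; p ∧ ¬q ∨ p there: 2:T. ✓
2: successors {3}; p ∧ ¬q ∨ p there: 3:T. ✓
3: successors {4}; p ∧ ¬q ∨ p there: 4:T. ✓
4: successors {5}; p ∧ ¬q ∨ p there: 5:F. ✗
5: successors {5}; p ∧ ¬q ∨ p there: 5:F. ✗

{1, 2, 3}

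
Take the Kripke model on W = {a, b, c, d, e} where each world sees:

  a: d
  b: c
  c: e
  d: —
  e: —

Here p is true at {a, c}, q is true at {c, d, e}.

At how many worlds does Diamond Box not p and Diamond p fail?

a: Diamond Box not p is T, Diamond p is F. ✗
b: Diamond Box not p is T, Diamond p is T. ✓
c: Diamond Box not p is T, Diamond p is F. ✗
d: Diamond Box not p is F, Diamond p is F. ✗
e: Diamond Box not p is F, Diamond p is F. ✗
Satisfying worlds: {b}.
So Diamond Box not p and Diamond p fails at the other 4 worlds.

4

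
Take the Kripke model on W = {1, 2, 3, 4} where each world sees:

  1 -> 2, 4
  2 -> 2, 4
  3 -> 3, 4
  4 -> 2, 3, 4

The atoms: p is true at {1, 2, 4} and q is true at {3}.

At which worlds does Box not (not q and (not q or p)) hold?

1: successors {2, 4}; not (not q and (not q or p)) there: 2:F, 4:F. ✗
2: successors {2, 4}; not (not q and (not q or p)) there: 2:F, 4:F. ✗
3: successors {3, 4}; not (not q and (not q or p)) there: 3:T, 4:F. ✗
4: successors {2, 3, 4}; not (not q and (not q or p)) there: 2:F, 3:T, 4:F. ✗

∅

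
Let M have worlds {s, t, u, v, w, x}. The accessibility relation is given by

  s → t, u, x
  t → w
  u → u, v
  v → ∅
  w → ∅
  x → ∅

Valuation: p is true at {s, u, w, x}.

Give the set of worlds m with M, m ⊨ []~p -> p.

s: []~p is F, p is T. ✓
t: []~p is F, p is F. ✓
u: []~p is F, p is T. ✓
v: []~p is T, p is F. ✗
w: []~p is T, p is T. ✓
x: []~p is T, p is T. ✓

{s, t, u, w, x}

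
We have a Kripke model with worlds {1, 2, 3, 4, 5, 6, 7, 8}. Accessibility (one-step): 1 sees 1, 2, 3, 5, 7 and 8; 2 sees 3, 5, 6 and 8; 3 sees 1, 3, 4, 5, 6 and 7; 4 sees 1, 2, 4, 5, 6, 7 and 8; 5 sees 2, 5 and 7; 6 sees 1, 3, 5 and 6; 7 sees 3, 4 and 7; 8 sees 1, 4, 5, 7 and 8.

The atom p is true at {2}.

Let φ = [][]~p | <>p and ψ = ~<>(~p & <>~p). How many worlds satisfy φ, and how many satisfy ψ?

3 and 0

For [][]~p | <>p:
1: [][]~p is F, <>p is T. ✓
2: [][]~p is F, <>p is F. ✗
3: [][]~p is F, <>p is F. ✗
4: [][]~p is F, <>p is T. ✓
5: [][]~p is F, <>p is T. ✓
6: [][]~p is F, <>p is F. ✗
7: [][]~p is F, <>p is F. ✗
8: [][]~p is F, <>p is F. ✗
— 3 worlds.
For ~<>(~p & <>~p):
1: <>(~p & <>~p) is T. ✗
2: <>(~p & <>~p) is T. ✗
3: <>(~p & <>~p) is T. ✗
4: <>(~p & <>~p) is T. ✗
5: <>(~p & <>~p) is T. ✗
6: <>(~p & <>~p) is T. ✗
7: <>(~p & <>~p) is T. ✗
8: <>(~p & <>~p) is T. ✗
— 0 worlds.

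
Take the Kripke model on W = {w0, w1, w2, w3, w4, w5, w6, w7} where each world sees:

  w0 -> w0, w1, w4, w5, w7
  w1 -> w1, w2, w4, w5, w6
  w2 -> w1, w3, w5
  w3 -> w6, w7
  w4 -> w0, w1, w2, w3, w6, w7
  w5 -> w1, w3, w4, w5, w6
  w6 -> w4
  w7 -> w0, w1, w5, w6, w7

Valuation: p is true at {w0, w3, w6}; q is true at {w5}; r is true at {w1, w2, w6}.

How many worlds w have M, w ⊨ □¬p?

w0: successors {w0, w1, w4, w5, w7}; ¬p there: w0:F, w1:T, w4:T, w5:T, w7:T. ✗
w1: successors {w1, w2, w4, w5, w6}; ¬p there: w1:T, w2:T, w4:T, w5:T, w6:F. ✗
w2: successors {w1, w3, w5}; ¬p there: w1:T, w3:F, w5:T. ✗
w3: successors {w6, w7}; ¬p there: w6:F, w7:T. ✗
w4: successors {w0, w1, w2, w3, w6, w7}; ¬p there: w0:F, w1:T, w2:T, w3:F, w6:F, w7:T. ✗
w5: successors {w1, w3, w4, w5, w6}; ¬p there: w1:T, w3:F, w4:T, w5:T, w6:F. ✗
w6: successors {w4}; ¬p there: w4:T. ✓
w7: successors {w0, w1, w5, w6, w7}; ¬p there: w0:F, w1:T, w5:T, w6:F, w7:T. ✗
Satisfying worlds: {w6}.

1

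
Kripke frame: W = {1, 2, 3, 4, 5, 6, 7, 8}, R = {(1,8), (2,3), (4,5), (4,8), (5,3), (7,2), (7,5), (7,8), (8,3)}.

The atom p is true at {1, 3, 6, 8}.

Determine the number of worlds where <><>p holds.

3

1: successors {8}; <>p there: 8:T. ✓
2: successors {3}; <>p there: 3:F. ✗
3: no successors, so <><>p fails. ✗
4: successors {5, 8}; <>p there: 5:T, 8:T. ✓
5: successors {3}; <>p there: 3:F. ✗
6: no successors, so <><>p fails. ✗
7: successors {2, 5, 8}; <>p there: 2:T, 5:T, 8:T. ✓
8: successors {3}; <>p there: 3:F. ✗
Satisfying worlds: {1, 4, 7}.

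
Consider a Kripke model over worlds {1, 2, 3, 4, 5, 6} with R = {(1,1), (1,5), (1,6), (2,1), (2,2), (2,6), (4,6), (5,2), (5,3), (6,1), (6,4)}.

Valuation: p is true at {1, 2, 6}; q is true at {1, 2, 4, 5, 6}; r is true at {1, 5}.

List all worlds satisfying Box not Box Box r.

{1, 2, 3, 4, 6}

1: successors {1, 5, 6}; not Box Box r there: 1:T, 5:T, 6:T. ✓
2: successors {1, 2, 6}; not Box Box r there: 1:T, 2:T, 6:T. ✓
3: no successors, so Box not Box Box r holds vacuously. ✓
4: successors {6}; not Box Box r there: 6:T. ✓
5: successors {2, 3}; not Box Box r there: 2:T, 3:F. ✗
6: successors {1, 4}; not Box Box r there: 1:T, 4:T. ✓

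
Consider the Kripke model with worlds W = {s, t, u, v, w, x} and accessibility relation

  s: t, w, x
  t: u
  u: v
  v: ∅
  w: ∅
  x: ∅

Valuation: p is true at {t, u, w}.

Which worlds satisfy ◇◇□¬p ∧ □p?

s: ◇◇□¬p is T, □p is F. ✗
t: ◇◇□¬p is T, □p is T. ✓
u: ◇◇□¬p is F, □p is F. ✗
v: ◇◇□¬p is F, □p is T. ✗
w: ◇◇□¬p is F, □p is T. ✗
x: ◇◇□¬p is F, □p is T. ✗

{t}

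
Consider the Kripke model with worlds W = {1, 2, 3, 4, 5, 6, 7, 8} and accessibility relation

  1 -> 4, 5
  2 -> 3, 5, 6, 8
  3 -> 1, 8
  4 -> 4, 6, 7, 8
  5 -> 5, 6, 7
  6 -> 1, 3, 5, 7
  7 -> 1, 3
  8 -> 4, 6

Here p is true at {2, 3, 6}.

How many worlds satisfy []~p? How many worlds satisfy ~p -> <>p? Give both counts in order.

2 and 7

For []~p:
1: successors {4, 5}; ~p there: 4:T, 5:T. ✓
2: successors {3, 5, 6, 8}; ~p there: 3:F, 5:T, 6:F, 8:T. ✗
3: successors {1, 8}; ~p there: 1:T, 8:T. ✓
4: successors {4, 6, 7, 8}; ~p there: 4:T, 6:F, 7:T, 8:T. ✗
5: successors {5, 6, 7}; ~p there: 5:T, 6:F, 7:T. ✗
6: successors {1, 3, 5, 7}; ~p there: 1:T, 3:F, 5:T, 7:T. ✗
7: successors {1, 3}; ~p there: 1:T, 3:F. ✗
8: successors {4, 6}; ~p there: 4:T, 6:F. ✗
— 2 worlds.
For ~p -> <>p:
1: ~p is T, <>p is F. ✗
2: ~p is F, <>p is T. ✓
3: ~p is F, <>p is F. ✓
4: ~p is T, <>p is T. ✓
5: ~p is T, <>p is T. ✓
6: ~p is F, <>p is T. ✓
7: ~p is T, <>p is T. ✓
8: ~p is T, <>p is T. ✓
— 7 worlds.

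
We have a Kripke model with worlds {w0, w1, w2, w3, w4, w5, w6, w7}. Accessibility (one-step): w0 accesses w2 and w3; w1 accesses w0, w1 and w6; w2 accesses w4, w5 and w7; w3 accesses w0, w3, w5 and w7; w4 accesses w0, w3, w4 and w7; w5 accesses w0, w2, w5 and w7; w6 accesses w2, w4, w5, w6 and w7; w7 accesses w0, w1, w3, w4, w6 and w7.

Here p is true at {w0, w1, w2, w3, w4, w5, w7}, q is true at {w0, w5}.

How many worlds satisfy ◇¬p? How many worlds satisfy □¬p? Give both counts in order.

3 and 0

For ◇¬p:
w0: successors {w2, w3}; ¬p there: w2:F, w3:F. ✗
w1: successors {w0, w1, w6}; ¬p there: w0:F, w1:F, w6:T. ✓
w2: successors {w4, w5, w7}; ¬p there: w4:F, w5:F, w7:F. ✗
w3: successors {w0, w3, w5, w7}; ¬p there: w0:F, w3:F, w5:F, w7:F. ✗
w4: successors {w0, w3, w4, w7}; ¬p there: w0:F, w3:F, w4:F, w7:F. ✗
w5: successors {w0, w2, w5, w7}; ¬p there: w0:F, w2:F, w5:F, w7:F. ✗
w6: successors {w2, w4, w5, w6, w7}; ¬p there: w2:F, w4:F, w5:F, w6:T, w7:F. ✓
w7: successors {w0, w1, w3, w4, w6, w7}; ¬p there: w0:F, w1:F, w3:F, w4:F, w6:T, w7:F. ✓
— 3 worlds.
For □¬p:
w0: successors {w2, w3}; ¬p there: w2:F, w3:F. ✗
w1: successors {w0, w1, w6}; ¬p there: w0:F, w1:F, w6:T. ✗
w2: successors {w4, w5, w7}; ¬p there: w4:F, w5:F, w7:F. ✗
w3: successors {w0, w3, w5, w7}; ¬p there: w0:F, w3:F, w5:F, w7:F. ✗
w4: successors {w0, w3, w4, w7}; ¬p there: w0:F, w3:F, w4:F, w7:F. ✗
w5: successors {w0, w2, w5, w7}; ¬p there: w0:F, w2:F, w5:F, w7:F. ✗
w6: successors {w2, w4, w5, w6, w7}; ¬p there: w2:F, w4:F, w5:F, w6:T, w7:F. ✗
w7: successors {w0, w1, w3, w4, w6, w7}; ¬p there: w0:F, w1:F, w3:F, w4:F, w6:T, w7:F. ✗
— 0 worlds.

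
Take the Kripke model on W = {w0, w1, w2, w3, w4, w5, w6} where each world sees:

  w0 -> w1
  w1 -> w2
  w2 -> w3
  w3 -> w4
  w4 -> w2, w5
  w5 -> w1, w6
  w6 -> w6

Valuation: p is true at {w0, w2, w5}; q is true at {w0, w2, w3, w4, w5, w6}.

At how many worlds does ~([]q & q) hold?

w0: []q & q is F. ✓
w1: []q & q is F. ✓
w2: []q & q is T. ✗
w3: []q & q is T. ✗
w4: []q & q is T. ✗
w5: []q & q is F. ✓
w6: []q & q is T. ✗
Satisfying worlds: {w0, w1, w5}.

3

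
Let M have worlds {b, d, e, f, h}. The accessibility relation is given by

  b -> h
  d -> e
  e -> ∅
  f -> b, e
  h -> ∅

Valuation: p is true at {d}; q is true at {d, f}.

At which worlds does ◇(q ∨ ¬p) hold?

b: successors {h}; q ∨ ¬p there: h:T. ✓
d: successors {e}; q ∨ ¬p there: e:T. ✓
e: no successors, so ◇(q ∨ ¬p) fails. ✗
f: successors {b, e}; q ∨ ¬p there: b:T, e:T. ✓
h: no successors, so ◇(q ∨ ¬p) fails. ✗

{b, d, f}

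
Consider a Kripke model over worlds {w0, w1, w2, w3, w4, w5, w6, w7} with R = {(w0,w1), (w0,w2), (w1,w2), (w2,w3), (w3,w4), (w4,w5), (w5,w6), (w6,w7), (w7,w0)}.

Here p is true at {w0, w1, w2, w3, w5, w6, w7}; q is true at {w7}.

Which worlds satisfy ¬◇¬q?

{w6}

w0: ◇¬q is T. ✗
w1: ◇¬q is T. ✗
w2: ◇¬q is T. ✗
w3: ◇¬q is T. ✗
w4: ◇¬q is T. ✗
w5: ◇¬q is T. ✗
w6: ◇¬q is F. ✓
w7: ◇¬q is T. ✗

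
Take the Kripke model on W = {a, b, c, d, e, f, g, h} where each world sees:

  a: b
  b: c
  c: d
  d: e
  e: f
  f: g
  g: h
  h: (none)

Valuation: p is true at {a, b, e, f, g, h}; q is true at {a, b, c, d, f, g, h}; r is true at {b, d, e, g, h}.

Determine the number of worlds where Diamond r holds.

a: successors {b}; r there: b:T. ✓
b: successors {c}; r there: c:F. ✗
c: successors {d}; r there: d:T. ✓
d: successors {e}; r there: e:T. ✓
e: successors {f}; r there: f:F. ✗
f: successors {g}; r there: g:T. ✓
g: successors {h}; r there: h:T. ✓
h: no successors, so Diamond r fails. ✗
Satisfying worlds: {a, c, d, f, g}.

5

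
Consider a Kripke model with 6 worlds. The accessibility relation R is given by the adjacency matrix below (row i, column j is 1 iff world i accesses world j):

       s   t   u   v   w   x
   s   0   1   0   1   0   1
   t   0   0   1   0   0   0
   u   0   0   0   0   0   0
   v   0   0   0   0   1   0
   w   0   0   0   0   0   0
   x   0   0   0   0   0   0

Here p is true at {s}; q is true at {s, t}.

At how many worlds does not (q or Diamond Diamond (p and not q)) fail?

2

s: q or Diamond Diamond (p and not q) is T. ✗
t: q or Diamond Diamond (p and not q) is T. ✗
u: q or Diamond Diamond (p and not q) is F. ✓
v: q or Diamond Diamond (p and not q) is F. ✓
w: q or Diamond Diamond (p and not q) is F. ✓
x: q or Diamond Diamond (p and not q) is F. ✓
Satisfying worlds: {u, v, w, x}.
So not (q or Diamond Diamond (p and not q)) fails at the other 2 worlds.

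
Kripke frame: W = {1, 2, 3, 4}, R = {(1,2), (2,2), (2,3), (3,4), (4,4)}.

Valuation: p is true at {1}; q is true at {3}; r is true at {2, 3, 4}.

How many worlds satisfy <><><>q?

1: successors {2}; <><>q there: 2:T. ✓
2: successors {2, 3}; <><>q there: 2:T, 3:F. ✓
3: successors {4}; <><>q there: 4:F. ✗
4: successors {4}; <><>q there: 4:F. ✗
Satisfying worlds: {1, 2}.

2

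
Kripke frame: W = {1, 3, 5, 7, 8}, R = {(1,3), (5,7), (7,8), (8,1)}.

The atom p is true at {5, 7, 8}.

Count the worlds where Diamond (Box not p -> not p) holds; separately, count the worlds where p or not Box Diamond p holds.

For Diamond (Box not p -> not p):
1: successors {3}; Box not p -> not p there: 3:T. ✓
3: no successors, so Diamond (Box not p -> not p) fails. ✗
5: successors {7}; Box not p -> not p there: 7:T. ✓
7: successors {8}; Box not p -> not p there: 8:F. ✗
8: successors {1}; Box not p -> not p there: 1:T. ✓
— 3 worlds.
For p or not Box Diamond p:
1: p is F, not Box Diamond p is T. ✓
3: p is F, not Box Diamond p is F. ✗
5: p is T, not Box Diamond p is F. ✓
7: p is T, not Box Diamond p is T. ✓
8: p is T, not Box Diamond p is T. ✓
— 4 worlds.

3 and 4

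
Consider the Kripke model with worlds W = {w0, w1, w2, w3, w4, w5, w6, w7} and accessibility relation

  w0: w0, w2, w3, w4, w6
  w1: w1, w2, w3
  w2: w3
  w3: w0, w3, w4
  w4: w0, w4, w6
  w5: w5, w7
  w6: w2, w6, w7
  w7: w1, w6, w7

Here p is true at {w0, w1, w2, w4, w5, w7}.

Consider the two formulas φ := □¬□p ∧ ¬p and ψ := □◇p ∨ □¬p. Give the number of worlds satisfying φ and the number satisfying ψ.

For □¬□p ∧ ¬p:
w0: □¬□p is T, ¬p is F. ✗
w1: □¬□p is T, ¬p is F. ✗
w2: □¬□p is T, ¬p is F. ✗
w3: □¬□p is T, ¬p is T. ✓
w4: □¬□p is T, ¬p is F. ✗
w5: □¬□p is F, ¬p is F. ✗
w6: □¬□p is T, ¬p is T. ✓
w7: □¬□p is T, ¬p is F. ✗
— 2 worlds.
For □◇p ∨ □¬p:
w0: □◇p is F, □¬p is F. ✗
w1: □◇p is F, □¬p is F. ✗
w2: □◇p is T, □¬p is T. ✓
w3: □◇p is T, □¬p is F. ✓
w4: □◇p is T, □¬p is F. ✓
w5: □◇p is T, □¬p is F. ✓
w6: □◇p is F, □¬p is F. ✗
w7: □◇p is T, □¬p is F. ✓
— 5 worlds.

2 and 5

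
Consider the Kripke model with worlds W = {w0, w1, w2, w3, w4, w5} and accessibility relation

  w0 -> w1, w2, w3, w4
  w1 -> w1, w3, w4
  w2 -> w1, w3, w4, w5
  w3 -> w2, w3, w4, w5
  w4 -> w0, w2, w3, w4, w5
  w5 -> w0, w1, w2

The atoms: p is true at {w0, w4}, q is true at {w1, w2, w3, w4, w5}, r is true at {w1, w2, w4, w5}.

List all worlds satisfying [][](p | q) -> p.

w0: [][](p | q) is T, p is T. ✓
w1: [][](p | q) is T, p is F. ✗
w2: [][](p | q) is T, p is F. ✗
w3: [][](p | q) is T, p is F. ✗
w4: [][](p | q) is T, p is T. ✓
w5: [][](p | q) is T, p is F. ✗

{w0, w4}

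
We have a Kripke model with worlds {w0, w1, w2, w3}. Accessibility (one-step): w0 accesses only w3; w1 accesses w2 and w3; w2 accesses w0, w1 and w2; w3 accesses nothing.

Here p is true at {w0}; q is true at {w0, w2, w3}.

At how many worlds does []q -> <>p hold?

w0: []q is T, <>p is F. ✗
w1: []q is T, <>p is F. ✗
w2: []q is F, <>p is T. ✓
w3: []q is T, <>p is F. ✗
Satisfying worlds: {w2}.

1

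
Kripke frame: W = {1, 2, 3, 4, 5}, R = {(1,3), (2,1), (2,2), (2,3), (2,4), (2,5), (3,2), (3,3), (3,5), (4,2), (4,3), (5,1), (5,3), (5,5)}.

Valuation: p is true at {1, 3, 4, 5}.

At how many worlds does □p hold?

1: successors {3}; p there: 3:T. ✓
2: successors {1, 2, 3, 4, 5}; p there: 1:T, 2:F, 3:T, 4:T, 5:T. ✗
3: successors {2, 3, 5}; p there: 2:F, 3:T, 5:T. ✗
4: successors {2, 3}; p there: 2:F, 3:T. ✗
5: successors {1, 3, 5}; p there: 1:T, 3:T, 5:T. ✓
Satisfying worlds: {1, 5}.

2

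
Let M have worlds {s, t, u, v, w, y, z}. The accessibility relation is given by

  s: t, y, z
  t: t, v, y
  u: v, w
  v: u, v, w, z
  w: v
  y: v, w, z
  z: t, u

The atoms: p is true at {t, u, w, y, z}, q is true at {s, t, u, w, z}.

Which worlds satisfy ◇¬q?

{s, t, u, v, w, y}

s: successors {t, y, z}; ¬q there: t:F, y:T, z:F. ✓
t: successors {t, v, y}; ¬q there: t:F, v:T, y:T. ✓
u: successors {v, w}; ¬q there: v:T, w:F. ✓
v: successors {u, v, w, z}; ¬q there: u:F, v:T, w:F, z:F. ✓
w: successors {v}; ¬q there: v:T. ✓
y: successors {v, w, z}; ¬q there: v:T, w:F, z:F. ✓
z: successors {t, u}; ¬q there: t:F, u:F. ✗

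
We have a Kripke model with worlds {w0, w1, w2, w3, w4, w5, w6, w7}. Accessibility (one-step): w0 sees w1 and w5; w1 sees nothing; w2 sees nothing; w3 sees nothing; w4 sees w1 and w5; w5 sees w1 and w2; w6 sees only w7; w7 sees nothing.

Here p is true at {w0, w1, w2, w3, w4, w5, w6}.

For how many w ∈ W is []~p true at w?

5

w0: successors {w1, w5}; ~p there: w1:F, w5:F. ✗
w1: no successors, so []~p holds vacuously. ✓
w2: no successors, so []~p holds vacuously. ✓
w3: no successors, so []~p holds vacuously. ✓
w4: successors {w1, w5}; ~p there: w1:F, w5:F. ✗
w5: successors {w1, w2}; ~p there: w1:F, w2:F. ✗
w6: successors {w7}; ~p there: w7:T. ✓
w7: no successors, so []~p holds vacuously. ✓
Satisfying worlds: {w1, w2, w3, w6, w7}.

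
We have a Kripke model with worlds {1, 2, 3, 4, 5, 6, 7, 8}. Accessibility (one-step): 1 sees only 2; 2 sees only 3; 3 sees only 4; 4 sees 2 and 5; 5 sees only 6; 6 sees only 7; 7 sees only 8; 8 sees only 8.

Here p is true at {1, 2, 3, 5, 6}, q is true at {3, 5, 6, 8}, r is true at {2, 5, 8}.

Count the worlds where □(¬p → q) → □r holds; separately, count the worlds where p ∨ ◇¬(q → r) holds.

For □(¬p → q) → □r:
1: □(¬p → q) is T, □r is T. ✓
2: □(¬p → q) is T, □r is F. ✗
3: □(¬p → q) is F, □r is F. ✓
4: □(¬p → q) is T, □r is T. ✓
5: □(¬p → q) is T, □r is F. ✗
6: □(¬p → q) is F, □r is F. ✓
7: □(¬p → q) is T, □r is T. ✓
8: □(¬p → q) is T, □r is T. ✓
— 6 worlds.
For p ∨ ◇¬(q → r):
1: p is T, ◇¬(q → r) is F. ✓
2: p is T, ◇¬(q → r) is T. ✓
3: p is T, ◇¬(q → r) is F. ✓
4: p is F, ◇¬(q → r) is F. ✗
5: p is T, ◇¬(q → r) is T. ✓
6: p is T, ◇¬(q → r) is F. ✓
7: p is F, ◇¬(q → r) is F. ✗
8: p is F, ◇¬(q → r) is F. ✗
— 5 worlds.

6 and 5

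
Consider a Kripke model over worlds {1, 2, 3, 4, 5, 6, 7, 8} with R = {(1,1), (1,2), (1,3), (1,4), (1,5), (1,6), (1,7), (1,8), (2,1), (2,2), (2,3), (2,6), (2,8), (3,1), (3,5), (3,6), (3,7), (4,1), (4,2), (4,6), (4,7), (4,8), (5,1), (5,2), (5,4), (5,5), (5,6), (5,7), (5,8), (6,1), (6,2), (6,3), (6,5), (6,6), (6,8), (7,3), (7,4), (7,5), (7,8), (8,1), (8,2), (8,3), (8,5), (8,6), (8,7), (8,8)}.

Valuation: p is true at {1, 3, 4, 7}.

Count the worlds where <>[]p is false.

8

1: successors {1, 2, 3, 4, 5, 6, 7, 8}; []p there: 1:F, 2:F, 3:F, 4:F, 5:F, 6:F, 7:F, 8:F. ✗
2: successors {1, 2, 3, 6, 8}; []p there: 1:F, 2:F, 3:F, 6:F, 8:F. ✗
3: successors {1, 5, 6, 7}; []p there: 1:F, 5:F, 6:F, 7:F. ✗
4: successors {1, 2, 6, 7, 8}; []p there: 1:F, 2:F, 6:F, 7:F, 8:F. ✗
5: successors {1, 2, 4, 5, 6, 7, 8}; []p there: 1:F, 2:F, 4:F, 5:F, 6:F, 7:F, 8:F. ✗
6: successors {1, 2, 3, 5, 6, 8}; []p there: 1:F, 2:F, 3:F, 5:F, 6:F, 8:F. ✗
7: successors {3, 4, 5, 8}; []p there: 3:F, 4:F, 5:F, 8:F. ✗
8: successors {1, 2, 3, 5, 6, 7, 8}; []p there: 1:F, 2:F, 3:F, 5:F, 6:F, 7:F, 8:F. ✗
Satisfying worlds: ∅.
So <>[]p fails at the other 8 worlds.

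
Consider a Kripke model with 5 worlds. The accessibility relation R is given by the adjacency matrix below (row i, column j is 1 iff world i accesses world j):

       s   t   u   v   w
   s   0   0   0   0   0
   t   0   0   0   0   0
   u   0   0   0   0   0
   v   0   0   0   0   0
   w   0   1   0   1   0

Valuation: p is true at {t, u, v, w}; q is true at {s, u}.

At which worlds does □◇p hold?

{s, t, u, v}

s: no successors, so □◇p holds vacuously. ✓
t: no successors, so □◇p holds vacuously. ✓
u: no successors, so □◇p holds vacuously. ✓
v: no successors, so □◇p holds vacuously. ✓
w: successors {t, v}; ◇p there: t:F, v:F. ✗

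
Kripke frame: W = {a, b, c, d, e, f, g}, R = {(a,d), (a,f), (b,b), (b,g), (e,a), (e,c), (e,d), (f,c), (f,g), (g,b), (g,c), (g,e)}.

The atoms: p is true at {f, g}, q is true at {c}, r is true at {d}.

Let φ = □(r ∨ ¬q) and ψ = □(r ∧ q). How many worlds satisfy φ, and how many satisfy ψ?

4 and 2

For □(r ∨ ¬q):
a: successors {d, f}; r ∨ ¬q there: d:T, f:T. ✓
b: successors {b, g}; r ∨ ¬q there: b:T, g:T. ✓
c: no successors, so □(r ∨ ¬q) holds vacuously. ✓
d: no successors, so □(r ∨ ¬q) holds vacuously. ✓
e: successors {a, c, d}; r ∨ ¬q there: a:T, c:F, d:T. ✗
f: successors {c, g}; r ∨ ¬q there: c:F, g:T. ✗
g: successors {b, c, e}; r ∨ ¬q there: b:T, c:F, e:T. ✗
— 4 worlds.
For □(r ∧ q):
a: successors {d, f}; r ∧ q there: d:F, f:F. ✗
b: successors {b, g}; r ∧ q there: b:F, g:F. ✗
c: no successors, so □(r ∧ q) holds vacuously. ✓
d: no successors, so □(r ∧ q) holds vacuously. ✓
e: successors {a, c, d}; r ∧ q there: a:F, c:F, d:F. ✗
f: successors {c, g}; r ∧ q there: c:F, g:F. ✗
g: successors {b, c, e}; r ∧ q there: b:F, c:F, e:F. ✗
— 2 worlds.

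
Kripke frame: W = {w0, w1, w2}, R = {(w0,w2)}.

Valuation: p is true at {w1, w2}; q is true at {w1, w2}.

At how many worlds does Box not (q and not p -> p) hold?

w0: successors {w2}; not (q and not p -> p) there: w2:F. ✗
w1: no successors, so Box not (q and not p -> p) holds vacuously. ✓
w2: no successors, so Box not (q and not p -> p) holds vacuously. ✓
Satisfying worlds: {w1, w2}.

2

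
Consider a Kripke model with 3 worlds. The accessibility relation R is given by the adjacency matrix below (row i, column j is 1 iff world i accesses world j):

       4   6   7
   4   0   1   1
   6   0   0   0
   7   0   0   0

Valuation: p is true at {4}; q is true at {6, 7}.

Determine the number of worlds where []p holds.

2

4: successors {6, 7}; p there: 6:F, 7:F. ✗
6: no successors, so []p holds vacuously. ✓
7: no successors, so []p holds vacuously. ✓
Satisfying worlds: {6, 7}.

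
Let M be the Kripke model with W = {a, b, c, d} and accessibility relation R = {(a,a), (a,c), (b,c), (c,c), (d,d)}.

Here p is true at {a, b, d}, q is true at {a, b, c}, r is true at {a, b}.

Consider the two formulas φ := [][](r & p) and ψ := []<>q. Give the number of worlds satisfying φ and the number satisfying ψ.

For [][](r & p):
a: successors {a, c}; [](r & p) there: a:F, c:F. ✗
b: successors {c}; [](r & p) there: c:F. ✗
c: successors {c}; [](r & p) there: c:F. ✗
d: successors {d}; [](r & p) there: d:F. ✗
— 0 worlds.
For []<>q:
a: successors {a, c}; <>q there: a:T, c:T. ✓
b: successors {c}; <>q there: c:T. ✓
c: successors {c}; <>q there: c:T. ✓
d: successors {d}; <>q there: d:F. ✗
— 3 worlds.

0 and 3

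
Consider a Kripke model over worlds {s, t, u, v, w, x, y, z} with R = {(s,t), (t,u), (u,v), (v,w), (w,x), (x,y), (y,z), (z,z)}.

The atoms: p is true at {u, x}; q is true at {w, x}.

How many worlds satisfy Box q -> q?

7

s: Box q is F, q is F. ✓
t: Box q is F, q is F. ✓
u: Box q is F, q is F. ✓
v: Box q is T, q is F. ✗
w: Box q is T, q is T. ✓
x: Box q is F, q is T. ✓
y: Box q is F, q is F. ✓
z: Box q is F, q is F. ✓
Satisfying worlds: {s, t, u, w, x, y, z}.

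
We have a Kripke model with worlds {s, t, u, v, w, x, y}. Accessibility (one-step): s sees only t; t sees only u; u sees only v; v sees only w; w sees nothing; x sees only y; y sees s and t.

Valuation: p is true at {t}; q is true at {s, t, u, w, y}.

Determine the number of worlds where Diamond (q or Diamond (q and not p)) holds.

s: successors {t}; q or Diamond (q and not p) there: t:T. ✓
t: successors {u}; q or Diamond (q and not p) there: u:T. ✓
u: successors {v}; q or Diamond (q and not p) there: v:T. ✓
v: successors {w}; q or Diamond (q and not p) there: w:T. ✓
w: no successors, so Diamond (q or Diamond (q and not p)) fails. ✗
x: successors {y}; q or Diamond (q and not p) there: y:T. ✓
y: successors {s, t}; q or Diamond (q and not p) there: s:T, t:T. ✓
Satisfying worlds: {s, t, u, v, x, y}.

6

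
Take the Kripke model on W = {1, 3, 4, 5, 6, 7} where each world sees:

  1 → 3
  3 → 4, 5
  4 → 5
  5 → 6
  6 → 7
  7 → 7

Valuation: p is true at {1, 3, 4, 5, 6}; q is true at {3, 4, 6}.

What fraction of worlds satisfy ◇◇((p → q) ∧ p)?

1: successors {3}; ◇((p → q) ∧ p) there: 3:T. ✓
3: successors {4, 5}; ◇((p → q) ∧ p) there: 4:F, 5:T. ✓
4: successors {5}; ◇((p → q) ∧ p) there: 5:T. ✓
5: successors {6}; ◇((p → q) ∧ p) there: 6:F. ✗
6: successors {7}; ◇((p → q) ∧ p) there: 7:F. ✗
7: successors {7}; ◇((p → q) ∧ p) there: 7:F. ✗
That's 3 of 6 worlds, so 3/6 = 1/2.

1/2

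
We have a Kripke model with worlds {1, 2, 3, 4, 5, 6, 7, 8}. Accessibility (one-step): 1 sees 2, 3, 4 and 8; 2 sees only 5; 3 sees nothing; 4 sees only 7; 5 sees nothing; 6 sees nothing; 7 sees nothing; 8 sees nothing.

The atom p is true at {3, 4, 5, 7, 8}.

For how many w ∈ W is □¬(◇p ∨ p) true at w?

1: successors {2, 3, 4, 8}; ¬(◇p ∨ p) there: 2:F, 3:F, 4:F, 8:F. ✗
2: successors {5}; ¬(◇p ∨ p) there: 5:F. ✗
3: no successors, so □¬(◇p ∨ p) holds vacuously. ✓
4: successors {7}; ¬(◇p ∨ p) there: 7:F. ✗
5: no successors, so □¬(◇p ∨ p) holds vacuously. ✓
6: no successors, so □¬(◇p ∨ p) holds vacuously. ✓
7: no successors, so □¬(◇p ∨ p) holds vacuously. ✓
8: no successors, so □¬(◇p ∨ p) holds vacuously. ✓
Satisfying worlds: {3, 5, 6, 7, 8}.

5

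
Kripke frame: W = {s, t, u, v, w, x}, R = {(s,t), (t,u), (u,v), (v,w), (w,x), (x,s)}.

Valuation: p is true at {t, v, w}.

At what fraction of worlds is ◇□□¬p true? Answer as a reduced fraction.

1/2

s: successors {t}; □□¬p there: t:F. ✗
t: successors {u}; □□¬p there: u:F. ✗
u: successors {v}; □□¬p there: v:T. ✓
v: successors {w}; □□¬p there: w:T. ✓
w: successors {x}; □□¬p there: x:F. ✗
x: successors {s}; □□¬p there: s:T. ✓
That's 3 of 6 worlds, so 3/6 = 1/2.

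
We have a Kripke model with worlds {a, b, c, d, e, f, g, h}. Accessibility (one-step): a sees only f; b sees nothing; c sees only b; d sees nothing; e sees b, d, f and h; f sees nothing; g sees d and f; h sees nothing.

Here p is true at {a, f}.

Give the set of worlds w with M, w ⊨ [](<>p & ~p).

a: successors {f}; <>p & ~p there: f:F. ✗
b: no successors, so [](<>p & ~p) holds vacuously. ✓
c: successors {b}; <>p & ~p there: b:F. ✗
d: no successors, so [](<>p & ~p) holds vacuously. ✓
e: successors {b, d, f, h}; <>p & ~p there: b:F, d:F, f:F, h:F. ✗
f: no successors, so [](<>p & ~p) holds vacuously. ✓
g: successors {d, f}; <>p & ~p there: d:F, f:F. ✗
h: no successors, so [](<>p & ~p) holds vacuously. ✓

{b, d, f, h}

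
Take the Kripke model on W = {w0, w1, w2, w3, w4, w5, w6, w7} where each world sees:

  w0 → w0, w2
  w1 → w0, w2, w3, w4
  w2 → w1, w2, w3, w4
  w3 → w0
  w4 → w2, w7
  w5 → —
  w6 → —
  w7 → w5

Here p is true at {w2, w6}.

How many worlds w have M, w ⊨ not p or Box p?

w0: not p is T, Box p is F. ✓
w1: not p is T, Box p is F. ✓
w2: not p is F, Box p is F. ✗
w3: not p is T, Box p is F. ✓
w4: not p is T, Box p is F. ✓
w5: not p is T, Box p is T. ✓
w6: not p is F, Box p is T. ✓
w7: not p is T, Box p is F. ✓
Satisfying worlds: {w0, w1, w3, w4, w5, w6, w7}.

7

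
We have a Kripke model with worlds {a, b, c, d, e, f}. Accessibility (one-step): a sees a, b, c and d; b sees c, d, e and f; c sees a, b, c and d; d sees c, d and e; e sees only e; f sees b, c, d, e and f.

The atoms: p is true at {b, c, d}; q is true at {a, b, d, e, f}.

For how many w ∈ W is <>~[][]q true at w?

a: successors {a, b, c, d}; ~[][]q there: a:T, b:T, c:T, d:T. ✓
b: successors {c, d, e, f}; ~[][]q there: c:T, d:T, e:F, f:T. ✓
c: successors {a, b, c, d}; ~[][]q there: a:T, b:T, c:T, d:T. ✓
d: successors {c, d, e}; ~[][]q there: c:T, d:T, e:F. ✓
e: successors {e}; ~[][]q there: e:F. ✗
f: successors {b, c, d, e, f}; ~[][]q there: b:T, c:T, d:T, e:F, f:T. ✓
Satisfying worlds: {a, b, c, d, f}.

5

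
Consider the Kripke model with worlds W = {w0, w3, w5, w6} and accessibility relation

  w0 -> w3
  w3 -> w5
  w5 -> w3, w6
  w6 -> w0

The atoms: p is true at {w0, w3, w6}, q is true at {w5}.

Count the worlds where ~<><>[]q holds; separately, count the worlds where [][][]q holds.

For ~<><>[]q:
w0: <><>[]q is F. ✓
w3: <><>[]q is T. ✗
w5: <><>[]q is F. ✓
w6: <><>[]q is T. ✗
— 2 worlds.
For [][][]q:
w0: successors {w3}; [][]q there: w3:F. ✗
w3: successors {w5}; [][]q there: w5:F. ✗
w5: successors {w3, w6}; [][]q there: w3:F, w6:F. ✗
w6: successors {w0}; [][]q there: w0:T. ✓
— 1 world.

2 and 1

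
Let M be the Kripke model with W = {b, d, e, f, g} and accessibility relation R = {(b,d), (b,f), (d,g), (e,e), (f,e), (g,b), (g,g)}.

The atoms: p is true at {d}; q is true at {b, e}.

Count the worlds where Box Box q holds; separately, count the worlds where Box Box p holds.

For Box Box q:
b: successors {d, f}; Box q there: d:F, f:T. ✗
d: successors {g}; Box q there: g:F. ✗
e: successors {e}; Box q there: e:T. ✓
f: successors {e}; Box q there: e:T. ✓
g: successors {b, g}; Box q there: b:F, g:F. ✗
— 2 worlds.
For Box Box p:
b: successors {d, f}; Box p there: d:F, f:F. ✗
d: successors {g}; Box p there: g:F. ✗
e: successors {e}; Box p there: e:F. ✗
f: successors {e}; Box p there: e:F. ✗
g: successors {b, g}; Box p there: b:F, g:F. ✗
— 0 worlds.

2 and 0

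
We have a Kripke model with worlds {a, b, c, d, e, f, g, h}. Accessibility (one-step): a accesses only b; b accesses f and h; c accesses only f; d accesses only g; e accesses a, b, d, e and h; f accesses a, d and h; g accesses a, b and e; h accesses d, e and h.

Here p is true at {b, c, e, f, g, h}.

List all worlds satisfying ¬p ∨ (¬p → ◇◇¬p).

{a, b, c, d, e, f, g, h}

a: ¬p is T, ¬p → ◇◇¬p is F. ✓
b: ¬p is F, ¬p → ◇◇¬p is T. ✓
c: ¬p is F, ¬p → ◇◇¬p is T. ✓
d: ¬p is T, ¬p → ◇◇¬p is T. ✓
e: ¬p is F, ¬p → ◇◇¬p is T. ✓
f: ¬p is F, ¬p → ◇◇¬p is T. ✓
g: ¬p is F, ¬p → ◇◇¬p is T. ✓
h: ¬p is F, ¬p → ◇◇¬p is T. ✓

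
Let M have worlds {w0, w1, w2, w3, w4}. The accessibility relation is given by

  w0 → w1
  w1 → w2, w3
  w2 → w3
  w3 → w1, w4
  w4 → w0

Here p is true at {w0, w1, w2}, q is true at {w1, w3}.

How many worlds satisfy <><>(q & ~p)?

3

w0: successors {w1}; <>(q & ~p) there: w1:T. ✓
w1: successors {w2, w3}; <>(q & ~p) there: w2:T, w3:F. ✓
w2: successors {w3}; <>(q & ~p) there: w3:F. ✗
w3: successors {w1, w4}; <>(q & ~p) there: w1:T, w4:F. ✓
w4: successors {w0}; <>(q & ~p) there: w0:F. ✗
Satisfying worlds: {w0, w1, w3}.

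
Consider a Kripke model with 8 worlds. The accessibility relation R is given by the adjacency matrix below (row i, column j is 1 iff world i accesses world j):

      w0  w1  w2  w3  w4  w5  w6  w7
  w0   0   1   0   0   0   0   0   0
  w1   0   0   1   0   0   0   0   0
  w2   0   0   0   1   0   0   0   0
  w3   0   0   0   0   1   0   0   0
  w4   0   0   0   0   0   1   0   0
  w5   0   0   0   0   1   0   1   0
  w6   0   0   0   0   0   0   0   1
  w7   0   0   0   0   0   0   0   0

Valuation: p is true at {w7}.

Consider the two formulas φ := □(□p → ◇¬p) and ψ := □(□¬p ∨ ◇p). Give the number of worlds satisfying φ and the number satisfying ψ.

6 and 8

For □(□p → ◇¬p):
w0: successors {w1}; □p → ◇¬p there: w1:T. ✓
w1: successors {w2}; □p → ◇¬p there: w2:T. ✓
w2: successors {w3}; □p → ◇¬p there: w3:T. ✓
w3: successors {w4}; □p → ◇¬p there: w4:T. ✓
w4: successors {w5}; □p → ◇¬p there: w5:T. ✓
w5: successors {w4, w6}; □p → ◇¬p there: w4:T, w6:F. ✗
w6: successors {w7}; □p → ◇¬p there: w7:F. ✗
w7: no successors, so □(□p → ◇¬p) holds vacuously. ✓
— 6 worlds.
For □(□¬p ∨ ◇p):
w0: successors {w1}; □¬p ∨ ◇p there: w1:T. ✓
w1: successors {w2}; □¬p ∨ ◇p there: w2:T. ✓
w2: successors {w3}; □¬p ∨ ◇p there: w3:T. ✓
w3: successors {w4}; □¬p ∨ ◇p there: w4:T. ✓
w4: successors {w5}; □¬p ∨ ◇p there: w5:T. ✓
w5: successors {w4, w6}; □¬p ∨ ◇p there: w4:T, w6:T. ✓
w6: successors {w7}; □¬p ∨ ◇p there: w7:T. ✓
w7: no successors, so □(□¬p ∨ ◇p) holds vacuously. ✓
— 8 worlds.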